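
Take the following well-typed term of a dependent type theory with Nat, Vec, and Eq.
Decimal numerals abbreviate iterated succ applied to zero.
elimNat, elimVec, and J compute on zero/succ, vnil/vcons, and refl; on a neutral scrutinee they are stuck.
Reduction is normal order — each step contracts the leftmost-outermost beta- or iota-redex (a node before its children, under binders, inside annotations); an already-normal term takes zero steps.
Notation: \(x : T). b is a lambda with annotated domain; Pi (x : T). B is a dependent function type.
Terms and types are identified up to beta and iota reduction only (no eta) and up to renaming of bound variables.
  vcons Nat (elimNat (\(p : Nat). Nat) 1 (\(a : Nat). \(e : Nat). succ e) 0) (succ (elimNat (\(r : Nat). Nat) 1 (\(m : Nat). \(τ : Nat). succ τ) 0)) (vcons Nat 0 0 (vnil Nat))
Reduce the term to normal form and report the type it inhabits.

resulting normal form:
  vcons Nat 1 2 (vcons Nat 0 0 (vnil Nat))
type:
  Vec Nat 2


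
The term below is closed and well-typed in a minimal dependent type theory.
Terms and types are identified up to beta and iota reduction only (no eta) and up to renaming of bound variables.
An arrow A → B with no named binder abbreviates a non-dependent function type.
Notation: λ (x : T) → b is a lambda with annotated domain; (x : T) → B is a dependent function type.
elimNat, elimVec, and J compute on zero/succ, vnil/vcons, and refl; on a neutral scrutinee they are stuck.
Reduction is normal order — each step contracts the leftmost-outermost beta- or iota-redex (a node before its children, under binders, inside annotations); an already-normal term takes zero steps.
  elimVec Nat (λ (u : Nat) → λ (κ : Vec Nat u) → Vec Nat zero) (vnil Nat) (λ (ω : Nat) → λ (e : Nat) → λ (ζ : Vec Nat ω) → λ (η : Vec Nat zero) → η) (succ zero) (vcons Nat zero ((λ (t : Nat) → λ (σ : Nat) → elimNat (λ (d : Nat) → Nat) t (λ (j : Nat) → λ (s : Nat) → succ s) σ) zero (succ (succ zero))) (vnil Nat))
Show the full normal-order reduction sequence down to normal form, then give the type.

normal-order reduction:
  elimVec Nat (λ (u : Nat) → λ (κ : Vec Nat u) → Vec Nat zero) (vnil Nat) (λ (ω : Nat) → λ (e : Nat) → λ (ζ : Vec Nat ω) → λ (η : Vec Nat zero) → η) (succ zero) (vcons Nat zero ((λ (t : Nat) → λ (σ : Nat) → elimNat (λ (d : Nat) → Nat) t (λ (j : Nat) → λ (s : Nat) → succ s) σ) zero (succ (succ zero))) (vnil Nat))
  ~> (λ (u : Nat) → λ (κ : Nat) → λ (ω : Vec Nat u) → λ (e : Vec Nat zero) → e) zero ((λ (ζ : Nat) → λ (η : Nat) → elimNat (λ (t : Nat) → Nat) ζ (λ (σ : Nat) → λ (d : Nat) → succ d) η) zero (succ (succ zero))) (vnil Nat) (elimVec Nat (λ (j : Nat) → λ (s : Vec Nat j) → Vec Nat zero) (vnil Nat) (λ (x : Nat) → λ (i : Nat) → λ (l : Vec Nat x) → λ (δ : Vec Nat zero) → δ) zero (vnil Nat))
  ~> (λ (u : Nat) → λ (κ : Vec Nat zero) → λ (ω : Vec Nat zero) → ω) ((λ (e : Nat) → λ (ζ : Nat) → elimNat (λ (η : Nat) → Nat) e (λ (t : Nat) → λ (σ : Nat) → succ σ) ζ) zero (succ (succ zero))) (vnil Nat) (elimVec Nat (λ (d : Nat) → λ (j : Vec Nat d) → Vec Nat zero) (vnil Nat) (λ (s : Nat) → λ (x : Nat) → λ (i : Vec Nat s) → λ (l : Vec Nat zero) → l) zero (vnil Nat))
  ~> (λ (u : Vec Nat zero) → λ (κ : Vec Nat zero) → κ) (vnil Nat) (elimVec Nat (λ (ω : Nat) → λ (e : Vec Nat ω) → Vec Nat zero) (vnil Nat) (λ (ζ : Nat) → λ (η : Nat) → λ (t : Vec Nat ζ) → λ (σ : Vec Nat zero) → σ) zero (vnil Nat))
  ~> (λ (u : Vec Nat zero) → u) (elimVec Nat (λ (κ : Nat) → λ (ω : Vec Nat κ) → Vec Nat zero) (vnil Nat) (λ (e : Nat) → λ (ζ : Nat) → λ (η : Vec Nat e) → λ (t : Vec Nat zero) → t) zero (vnil Nat))
  ~> elimVec Nat (λ (u : Nat) → λ (κ : Vec Nat u) → Vec Nat zero) (vnil Nat) (λ (ω : Nat) → λ (e : Nat) → λ (ζ : Vec Nat ω) → λ (η : Vec Nat zero) → η) zero (vnil Nat)
  ~> vnil Nat
inferred type:
  Vec Nat zero


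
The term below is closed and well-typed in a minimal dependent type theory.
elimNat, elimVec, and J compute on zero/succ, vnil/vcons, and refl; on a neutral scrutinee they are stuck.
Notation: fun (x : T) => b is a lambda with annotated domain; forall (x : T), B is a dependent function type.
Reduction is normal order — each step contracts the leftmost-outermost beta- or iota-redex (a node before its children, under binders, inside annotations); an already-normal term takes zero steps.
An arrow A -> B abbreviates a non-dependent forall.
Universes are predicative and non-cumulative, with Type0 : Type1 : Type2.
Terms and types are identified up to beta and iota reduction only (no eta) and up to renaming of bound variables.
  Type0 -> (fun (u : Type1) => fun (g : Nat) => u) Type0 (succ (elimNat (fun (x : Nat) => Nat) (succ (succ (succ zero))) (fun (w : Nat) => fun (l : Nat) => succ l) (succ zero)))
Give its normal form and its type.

normal form:
  Type0 -> Type0
the term's type:
  Type1
observation: normalization takes exactly 2 steps under the normal-order strategy.


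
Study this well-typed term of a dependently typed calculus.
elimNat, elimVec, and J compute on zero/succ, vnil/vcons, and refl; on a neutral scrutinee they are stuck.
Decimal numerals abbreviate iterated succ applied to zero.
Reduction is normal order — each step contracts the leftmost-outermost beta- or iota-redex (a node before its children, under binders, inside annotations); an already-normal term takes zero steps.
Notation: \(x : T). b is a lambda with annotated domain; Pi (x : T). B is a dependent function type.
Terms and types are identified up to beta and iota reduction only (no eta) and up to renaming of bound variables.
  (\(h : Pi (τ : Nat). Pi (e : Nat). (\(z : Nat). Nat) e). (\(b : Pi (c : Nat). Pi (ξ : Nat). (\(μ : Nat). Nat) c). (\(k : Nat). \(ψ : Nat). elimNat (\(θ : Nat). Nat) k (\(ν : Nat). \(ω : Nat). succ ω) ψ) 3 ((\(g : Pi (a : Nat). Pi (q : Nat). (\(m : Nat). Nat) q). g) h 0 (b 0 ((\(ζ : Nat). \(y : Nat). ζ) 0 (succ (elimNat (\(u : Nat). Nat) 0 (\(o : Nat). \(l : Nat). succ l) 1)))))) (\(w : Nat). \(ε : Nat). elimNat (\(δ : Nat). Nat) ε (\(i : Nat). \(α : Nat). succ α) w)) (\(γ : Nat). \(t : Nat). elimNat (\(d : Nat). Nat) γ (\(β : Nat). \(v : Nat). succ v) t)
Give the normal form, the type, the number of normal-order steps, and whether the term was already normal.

normal form:
  3
type:
  Nat
normal-order step count: 14
started in normal form: no
first contracted redex: a beta-redex


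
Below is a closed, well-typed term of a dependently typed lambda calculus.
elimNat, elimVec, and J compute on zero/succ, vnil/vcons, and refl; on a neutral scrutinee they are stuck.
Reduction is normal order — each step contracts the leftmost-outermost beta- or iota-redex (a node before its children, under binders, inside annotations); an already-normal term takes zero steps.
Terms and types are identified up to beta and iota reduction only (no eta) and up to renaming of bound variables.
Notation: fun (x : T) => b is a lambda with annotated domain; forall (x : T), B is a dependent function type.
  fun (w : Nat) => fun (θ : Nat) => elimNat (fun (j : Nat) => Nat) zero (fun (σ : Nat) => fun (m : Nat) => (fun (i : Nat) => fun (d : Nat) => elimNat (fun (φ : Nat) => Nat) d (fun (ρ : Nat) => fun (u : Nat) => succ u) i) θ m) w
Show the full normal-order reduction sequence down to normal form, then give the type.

reduction (normal order):
  fun (w : Nat) => fun (θ : Nat) => elimNat (fun (j : Nat) => Nat) zero (fun (σ : Nat) => fun (m : Nat) => (fun (i : Nat) => fun (d : Nat) => elimNat (fun (φ : Nat) => Nat) d (fun (ρ : Nat) => fun (u : Nat) => succ u) i) θ m) w
  ~> fun (w : Nat) => fun (θ : Nat) => elimNat (fun (j : Nat) => Nat) zero (fun (σ : Nat) => fun (m : Nat) => (fun (i : Nat) => elimNat (fun (d : Nat) => Nat) i (fun (φ : Nat) => fun (ρ : Nat) => succ ρ) θ) m) w
  ~> fun (w : Nat) => fun (θ : Nat) => elimNat (fun (j : Nat) => Nat) zero (fun (σ : Nat) => fun (m : Nat) => elimNat (fun (i : Nat) => Nat) m (fun (d : Nat) => fun (φ : Nat) => succ φ) θ) w
the term's type:
  forall (w : Nat), forall (θ : Nat), Nat


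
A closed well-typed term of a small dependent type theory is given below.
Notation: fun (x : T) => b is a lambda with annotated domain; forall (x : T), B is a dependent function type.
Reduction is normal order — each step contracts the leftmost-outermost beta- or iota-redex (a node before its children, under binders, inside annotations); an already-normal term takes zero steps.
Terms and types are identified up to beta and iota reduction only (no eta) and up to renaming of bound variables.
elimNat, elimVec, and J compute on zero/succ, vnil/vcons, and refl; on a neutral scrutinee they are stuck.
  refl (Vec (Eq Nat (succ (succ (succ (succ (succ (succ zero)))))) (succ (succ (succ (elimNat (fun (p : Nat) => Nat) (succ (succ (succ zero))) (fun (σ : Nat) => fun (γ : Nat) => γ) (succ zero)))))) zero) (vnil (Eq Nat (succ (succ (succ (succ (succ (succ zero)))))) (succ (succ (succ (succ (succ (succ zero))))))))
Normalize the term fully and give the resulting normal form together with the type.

reduced normal form:
  refl (Vec (Eq Nat (succ (succ (succ (succ (succ (succ zero)))))) (succ (succ (succ (succ (succ (succ zero))))))) zero) (vnil (Eq Nat (succ (succ (succ (succ (succ (succ zero)))))) (succ (succ (succ (succ (succ (succ zero))))))))
the term's type:
  Eq (Vec (Eq Nat (succ (succ (succ (succ (succ (succ zero)))))) (succ (succ (succ (succ (succ (succ zero))))))) zero) (vnil (Eq Nat (succ (succ (succ (succ (succ (succ zero)))))) (succ (succ (succ (succ (succ (succ zero)))))))) (vnil (Eq Nat (succ (succ (succ (succ (succ (succ zero)))))) (succ (succ (succ (succ (succ (succ zero))))))))
observation: the first redex contracted is an elimNat iota-redex; the normal form is reached in 4 normal-order steps.


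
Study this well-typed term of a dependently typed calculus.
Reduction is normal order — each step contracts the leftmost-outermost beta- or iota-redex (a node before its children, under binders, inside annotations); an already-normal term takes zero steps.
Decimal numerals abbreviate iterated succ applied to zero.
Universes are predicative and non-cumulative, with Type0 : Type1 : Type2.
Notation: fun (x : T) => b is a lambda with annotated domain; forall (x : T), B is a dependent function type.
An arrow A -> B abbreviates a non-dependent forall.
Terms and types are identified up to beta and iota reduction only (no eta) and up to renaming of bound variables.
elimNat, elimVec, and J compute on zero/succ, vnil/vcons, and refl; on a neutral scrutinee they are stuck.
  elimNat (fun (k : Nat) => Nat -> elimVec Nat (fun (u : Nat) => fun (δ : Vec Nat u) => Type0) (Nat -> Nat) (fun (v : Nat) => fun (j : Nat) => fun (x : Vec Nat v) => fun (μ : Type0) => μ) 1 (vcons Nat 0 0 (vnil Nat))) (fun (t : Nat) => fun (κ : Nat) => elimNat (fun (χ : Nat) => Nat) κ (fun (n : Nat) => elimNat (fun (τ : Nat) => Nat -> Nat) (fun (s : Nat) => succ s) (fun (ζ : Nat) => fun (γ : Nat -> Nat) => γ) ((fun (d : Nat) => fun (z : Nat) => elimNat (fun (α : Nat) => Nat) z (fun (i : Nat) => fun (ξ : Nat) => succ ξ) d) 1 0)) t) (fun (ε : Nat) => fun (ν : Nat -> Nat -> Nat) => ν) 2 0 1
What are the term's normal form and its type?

normal form:
  1
type:
  Nat


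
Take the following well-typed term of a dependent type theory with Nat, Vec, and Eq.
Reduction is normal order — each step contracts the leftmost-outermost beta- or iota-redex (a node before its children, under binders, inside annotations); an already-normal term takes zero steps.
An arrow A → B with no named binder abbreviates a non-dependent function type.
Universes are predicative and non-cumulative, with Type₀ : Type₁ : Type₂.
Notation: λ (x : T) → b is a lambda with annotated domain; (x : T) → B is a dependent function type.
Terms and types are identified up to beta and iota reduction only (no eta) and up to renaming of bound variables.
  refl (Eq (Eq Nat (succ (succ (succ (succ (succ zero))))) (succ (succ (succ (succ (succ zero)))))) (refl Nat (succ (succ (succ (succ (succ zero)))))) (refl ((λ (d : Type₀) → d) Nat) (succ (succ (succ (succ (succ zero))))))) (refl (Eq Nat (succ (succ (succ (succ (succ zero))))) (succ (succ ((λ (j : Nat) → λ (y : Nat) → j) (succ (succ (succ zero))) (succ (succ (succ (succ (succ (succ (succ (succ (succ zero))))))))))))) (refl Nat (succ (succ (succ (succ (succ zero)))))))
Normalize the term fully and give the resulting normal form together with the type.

reduced normal form:
  refl (Eq (Eq Nat (succ (succ (succ (succ (succ zero))))) (succ (succ (succ (succ (succ zero)))))) (refl Nat (succ (succ (succ (succ (succ zero)))))) (refl Nat (succ (succ (succ (succ (succ zero))))))) (refl (Eq Nat (succ (succ (succ (succ (succ zero))))) (succ (succ (succ (succ (succ zero)))))) (refl Nat (succ (succ (succ (succ (succ zero)))))))
type:
  Eq (Eq (Eq Nat (succ (succ (succ (succ (succ zero))))) (succ (succ (succ (succ (succ zero)))))) (refl Nat (succ (succ (succ (succ (succ zero)))))) (refl Nat (succ (succ (succ (succ (succ zero))))))) (refl (Eq Nat (succ (succ (succ (succ (succ zero))))) (succ (succ (succ (succ (succ zero)))))) (refl Nat (succ (succ (succ (succ (succ zero))))))) (refl (Eq Nat (succ (succ (succ (succ (succ zero))))) (succ (succ (succ (succ (succ zero)))))) (refl Nat (succ (succ (succ (succ (succ zero)))))))
observation: normalization takes exactly 3 steps under the normal-order strategy.


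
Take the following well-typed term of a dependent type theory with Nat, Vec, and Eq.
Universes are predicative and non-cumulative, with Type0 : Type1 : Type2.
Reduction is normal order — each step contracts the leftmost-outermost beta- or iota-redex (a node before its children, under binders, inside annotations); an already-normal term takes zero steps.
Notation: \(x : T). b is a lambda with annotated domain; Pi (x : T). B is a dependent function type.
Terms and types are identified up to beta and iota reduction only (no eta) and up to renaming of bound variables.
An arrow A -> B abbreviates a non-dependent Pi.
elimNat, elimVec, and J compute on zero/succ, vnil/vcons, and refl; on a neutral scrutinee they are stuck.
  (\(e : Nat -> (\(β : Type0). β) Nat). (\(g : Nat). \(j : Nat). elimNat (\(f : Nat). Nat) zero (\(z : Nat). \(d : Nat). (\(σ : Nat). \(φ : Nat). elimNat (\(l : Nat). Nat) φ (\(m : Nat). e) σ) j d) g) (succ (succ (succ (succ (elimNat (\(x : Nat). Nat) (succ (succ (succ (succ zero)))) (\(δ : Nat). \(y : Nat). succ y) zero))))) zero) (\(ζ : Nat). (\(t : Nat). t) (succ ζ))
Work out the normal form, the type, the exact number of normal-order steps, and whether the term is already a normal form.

normal form:
  zero
the term's type:
  Nat
steps to reach normal form (normal order): 44
started in normal form: no
first redex: a beta-redex


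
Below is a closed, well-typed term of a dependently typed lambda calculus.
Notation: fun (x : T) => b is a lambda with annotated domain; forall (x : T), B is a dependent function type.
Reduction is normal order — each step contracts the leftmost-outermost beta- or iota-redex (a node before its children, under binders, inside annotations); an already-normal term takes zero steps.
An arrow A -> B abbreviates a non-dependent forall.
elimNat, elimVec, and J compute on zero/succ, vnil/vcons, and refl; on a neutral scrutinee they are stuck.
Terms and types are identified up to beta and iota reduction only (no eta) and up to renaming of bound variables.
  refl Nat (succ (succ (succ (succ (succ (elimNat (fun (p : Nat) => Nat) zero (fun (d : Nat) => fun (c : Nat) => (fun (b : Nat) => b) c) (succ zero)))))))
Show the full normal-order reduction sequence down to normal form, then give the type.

normal-order reduction:
  refl Nat (succ (succ (succ (succ (succ (elimNat (fun (p : Nat) => Nat) zero (fun (d : Nat) => fun (c : Nat) => (fun (b : Nat) => b) c) (succ zero)))))))
  ~> refl Nat (succ (succ (succ (succ (succ ((fun (p : Nat) => fun (d : Nat) => (fun (c : Nat) => c) d) zero (elimNat (fun (b : Nat) => Nat) zero (fun (f : Nat) => fun (u : Nat) => (fun (j : Nat) => j) u) zero)))))))
  ~> refl Nat (succ (succ (succ (succ (succ ((fun (p : Nat) => (fun (d : Nat) => d) p) (elimNat (fun (c : Nat) => Nat) zero (fun (b : Nat) => fun (f : Nat) => (fun (u : Nat) => u) f) zero)))))))
  ~> refl Nat (succ (succ (succ (succ (succ ((fun (p : Nat) => p) (elimNat (fun (d : Nat) => Nat) zero (fun (c : Nat) => fun (b : Nat) => (fun (f : Nat) => f) b) zero)))))))
  ~> refl Nat (succ (succ (succ (succ (succ (elimNat (fun (p : Nat) => Nat) zero (fun (d : Nat) => fun (c : Nat) => (fun (b : Nat) => b) c) zero))))))
  ~> refl Nat (succ (succ (succ (succ (succ zero)))))
type:
  Eq Nat (succ (succ (succ (succ (succ zero))))) (succ (succ (succ (succ (succ zero)))))


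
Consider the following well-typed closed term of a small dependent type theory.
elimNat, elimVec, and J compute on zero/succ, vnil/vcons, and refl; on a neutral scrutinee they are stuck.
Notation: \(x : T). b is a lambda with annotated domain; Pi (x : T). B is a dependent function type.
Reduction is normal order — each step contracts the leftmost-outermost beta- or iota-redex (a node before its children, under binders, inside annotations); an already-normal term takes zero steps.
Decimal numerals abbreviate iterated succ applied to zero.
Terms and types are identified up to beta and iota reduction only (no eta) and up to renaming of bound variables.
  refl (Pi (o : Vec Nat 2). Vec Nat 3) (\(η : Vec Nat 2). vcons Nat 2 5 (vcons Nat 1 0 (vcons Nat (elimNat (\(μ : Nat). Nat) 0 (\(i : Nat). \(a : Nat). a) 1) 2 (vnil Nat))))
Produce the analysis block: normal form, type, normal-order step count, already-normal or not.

resulting normal form:
  refl (Pi (o : Vec Nat 2). Vec Nat 3) (\(η : Vec Nat 2). vcons Nat 2 5 (vcons Nat 1 0 (vcons Nat 0 2 (vnil Nat))))
the term's type:
  Eq (Pi (o : Vec Nat 2). Vec Nat 3) (\(η : Vec Nat 2). vcons Nat 2 5 (vcons Nat 1 0 (vcons Nat 0 2 (vnil Nat)))) (\(μ : Vec Nat 2). vcons Nat 2 5 (vcons Nat 1 0 (vcons Nat 0 2 (vnil Nat))))
reduction steps (normal order): 4
term was already normal: no
first contracted redex: an elimNat iota-redex


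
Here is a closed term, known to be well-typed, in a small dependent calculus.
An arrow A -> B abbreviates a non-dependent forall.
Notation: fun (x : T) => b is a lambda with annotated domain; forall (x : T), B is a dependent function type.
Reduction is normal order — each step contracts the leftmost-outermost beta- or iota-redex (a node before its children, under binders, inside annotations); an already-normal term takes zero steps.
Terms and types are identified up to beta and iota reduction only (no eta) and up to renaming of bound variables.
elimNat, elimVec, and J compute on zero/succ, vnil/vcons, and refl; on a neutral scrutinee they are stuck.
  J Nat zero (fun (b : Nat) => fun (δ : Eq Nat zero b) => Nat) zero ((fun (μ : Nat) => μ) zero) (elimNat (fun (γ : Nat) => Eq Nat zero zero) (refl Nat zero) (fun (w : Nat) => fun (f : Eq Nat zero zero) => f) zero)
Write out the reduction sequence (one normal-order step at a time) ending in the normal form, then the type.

normal-order reduction sequence:
  J Nat zero (fun (b : Nat) => fun (δ : Eq Nat zero b) => Nat) zero ((fun (μ : Nat) => μ) zero) (elimNat (fun (γ : Nat) => Eq Nat zero zero) (refl Nat zero) (fun (w : Nat) => fun (f : Eq Nat zero zero) => f) zero)
  ~> J Nat zero (fun (b : Nat) => fun (δ : Eq Nat zero b) => Nat) zero zero (elimNat (fun (μ : Nat) => Eq Nat zero zero) (refl Nat zero) (fun (γ : Nat) => fun (w : Eq Nat zero zero) => w) zero)
  ~> J Nat zero (fun (b : Nat) => fun (δ : Eq Nat zero b) => Nat) zero zero (refl Nat zero)
  ~> zero
type:
  Nat


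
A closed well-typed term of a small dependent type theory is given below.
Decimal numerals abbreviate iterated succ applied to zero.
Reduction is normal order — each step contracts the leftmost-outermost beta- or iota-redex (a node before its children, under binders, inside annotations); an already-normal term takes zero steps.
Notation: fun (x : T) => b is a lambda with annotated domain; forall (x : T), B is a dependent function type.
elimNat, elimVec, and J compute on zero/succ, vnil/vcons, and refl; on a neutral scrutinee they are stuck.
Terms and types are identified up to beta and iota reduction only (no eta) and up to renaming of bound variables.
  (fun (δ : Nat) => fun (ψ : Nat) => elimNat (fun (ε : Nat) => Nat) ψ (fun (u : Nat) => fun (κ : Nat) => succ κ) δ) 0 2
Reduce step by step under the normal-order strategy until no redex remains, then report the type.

reduction (normal order):
  (fun (δ : Nat) => fun (ψ : Nat) => elimNat (fun (ε : Nat) => Nat) ψ (fun (u : Nat) => fun (κ : Nat) => succ κ) δ) 0 2
  ~> (fun (δ : Nat) => elimNat (fun (ψ : Nat) => Nat) δ (fun (ε : Nat) => fun (u : Nat) => succ u) 0) 2
  ~> elimNat (fun (δ : Nat) => Nat) 2 (fun (ψ : Nat) => fun (ε : Nat) => succ ε) 0
  ~> 2
the term's type:
  Nat


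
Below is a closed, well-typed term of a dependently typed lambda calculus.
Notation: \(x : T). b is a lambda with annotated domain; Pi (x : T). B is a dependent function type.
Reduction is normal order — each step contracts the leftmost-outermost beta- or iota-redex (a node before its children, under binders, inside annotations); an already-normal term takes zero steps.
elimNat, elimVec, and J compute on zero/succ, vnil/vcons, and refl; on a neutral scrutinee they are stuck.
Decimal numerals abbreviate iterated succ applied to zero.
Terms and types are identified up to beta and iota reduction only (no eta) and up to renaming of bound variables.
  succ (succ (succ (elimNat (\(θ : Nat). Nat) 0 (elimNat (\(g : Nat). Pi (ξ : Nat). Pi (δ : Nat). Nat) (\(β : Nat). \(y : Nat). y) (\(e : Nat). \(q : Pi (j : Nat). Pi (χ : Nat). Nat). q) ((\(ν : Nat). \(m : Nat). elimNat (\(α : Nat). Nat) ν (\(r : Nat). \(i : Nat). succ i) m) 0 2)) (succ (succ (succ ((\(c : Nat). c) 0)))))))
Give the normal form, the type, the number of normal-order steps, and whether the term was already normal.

reduced normal form:
  3
the term's type:
  Nat
reduction steps (normal order): 75
started in normal form: no
first contracted redex: an elimNat iota-redex


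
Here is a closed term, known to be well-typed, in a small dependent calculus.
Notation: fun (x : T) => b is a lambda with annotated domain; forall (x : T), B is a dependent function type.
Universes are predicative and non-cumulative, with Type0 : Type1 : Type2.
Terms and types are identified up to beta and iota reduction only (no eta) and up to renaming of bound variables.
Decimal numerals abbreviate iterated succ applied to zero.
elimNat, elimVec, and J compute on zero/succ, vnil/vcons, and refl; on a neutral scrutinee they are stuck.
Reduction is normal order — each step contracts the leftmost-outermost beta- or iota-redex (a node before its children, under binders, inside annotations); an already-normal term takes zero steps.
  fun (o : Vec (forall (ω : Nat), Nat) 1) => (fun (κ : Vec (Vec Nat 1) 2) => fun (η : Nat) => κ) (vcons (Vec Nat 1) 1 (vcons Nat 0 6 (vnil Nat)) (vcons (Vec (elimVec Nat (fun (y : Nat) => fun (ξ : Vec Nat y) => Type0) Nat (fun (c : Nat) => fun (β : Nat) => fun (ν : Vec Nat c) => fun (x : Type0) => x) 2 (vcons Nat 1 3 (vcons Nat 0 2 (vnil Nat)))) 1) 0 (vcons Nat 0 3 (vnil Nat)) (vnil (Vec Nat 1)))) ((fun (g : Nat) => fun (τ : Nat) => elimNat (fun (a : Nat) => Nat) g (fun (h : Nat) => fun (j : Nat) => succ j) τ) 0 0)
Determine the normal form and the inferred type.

normal form:
  fun (o : Vec (forall (ω : Nat), Nat) 1) => vcons (Vec Nat 1) 1 (vcons Nat 0 6 (vnil Nat)) (vcons (Vec Nat 1) 0 (vcons Nat 0 3 (vnil Nat)) (vnil (Vec Nat 1)))
inferred type:
  forall (o : Vec (forall (ω : Nat), Nat) 1), Vec (Vec Nat 1) 2
observation: 13 normal-order steps normalize the term, beginning with a beta-redex.


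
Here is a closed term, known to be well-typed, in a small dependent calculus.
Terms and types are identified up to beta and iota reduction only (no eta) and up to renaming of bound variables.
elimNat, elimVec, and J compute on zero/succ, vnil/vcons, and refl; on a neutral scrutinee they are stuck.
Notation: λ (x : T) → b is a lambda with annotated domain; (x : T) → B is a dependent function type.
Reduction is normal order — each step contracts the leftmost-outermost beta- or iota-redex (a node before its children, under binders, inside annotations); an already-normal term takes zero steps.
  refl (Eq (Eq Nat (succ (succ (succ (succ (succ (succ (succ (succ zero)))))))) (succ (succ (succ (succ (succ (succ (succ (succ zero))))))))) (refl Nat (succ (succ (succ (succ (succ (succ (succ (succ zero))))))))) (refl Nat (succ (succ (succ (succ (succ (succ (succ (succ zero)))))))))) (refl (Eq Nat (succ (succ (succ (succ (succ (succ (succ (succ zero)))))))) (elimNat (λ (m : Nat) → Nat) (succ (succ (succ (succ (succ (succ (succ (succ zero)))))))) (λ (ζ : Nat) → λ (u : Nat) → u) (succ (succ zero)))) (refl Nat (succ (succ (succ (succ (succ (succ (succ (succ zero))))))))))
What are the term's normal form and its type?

reduced normal form:
  refl (Eq (Eq Nat (succ (succ (succ (succ (succ (succ (succ (succ zero)))))))) (succ (succ (succ (succ (succ (succ (succ (succ zero))))))))) (refl Nat (succ (succ (succ (succ (succ (succ (succ (succ zero))))))))) (refl Nat (succ (succ (succ (succ (succ (succ (succ (succ zero)))))))))) (refl (Eq Nat (succ (succ (succ (succ (succ (succ (succ (succ zero)))))))) (succ (succ (succ (succ (succ (succ (succ (succ zero))))))))) (refl Nat (succ (succ (succ (succ (succ (succ (succ (succ zero))))))))))
the term's type:
  Eq (Eq (Eq Nat (succ (succ (succ (succ (succ (succ (succ (succ zero)))))))) (succ (succ (succ (succ (succ (succ (succ (succ zero))))))))) (refl Nat (succ (succ (succ (succ (succ (succ (succ (succ zero))))))))) (refl Nat (succ (succ (succ (succ (succ (succ (succ (succ zero)))))))))) (refl (Eq Nat (succ (succ (succ (succ (succ (succ (succ (succ zero)))))))) (succ (succ (succ (succ (succ (succ (succ (succ zero))))))))) (refl Nat (succ (succ (succ (succ (succ (succ (succ (succ zero)))))))))) (refl (Eq Nat (succ (succ (succ (succ (succ (succ (succ (succ zero)))))))) (succ (succ (succ (succ (succ (succ (succ (succ zero))))))))) (refl Nat (succ (succ (succ (succ (succ (succ (succ (succ zero))))))))))


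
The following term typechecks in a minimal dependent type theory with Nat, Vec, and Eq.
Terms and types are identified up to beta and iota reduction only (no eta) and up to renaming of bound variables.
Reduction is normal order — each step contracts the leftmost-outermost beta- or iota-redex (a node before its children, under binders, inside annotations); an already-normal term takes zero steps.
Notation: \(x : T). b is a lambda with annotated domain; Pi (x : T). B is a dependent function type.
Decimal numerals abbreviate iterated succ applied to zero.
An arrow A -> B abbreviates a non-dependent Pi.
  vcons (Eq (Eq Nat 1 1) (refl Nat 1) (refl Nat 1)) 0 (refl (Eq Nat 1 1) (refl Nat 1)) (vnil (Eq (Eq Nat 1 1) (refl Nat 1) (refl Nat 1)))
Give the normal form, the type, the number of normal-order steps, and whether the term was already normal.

normal form:
  vcons (Eq (Eq Nat 1 1) (refl Nat 1) (refl Nat 1)) 0 (refl (Eq Nat 1 1) (refl Nat 1)) (vnil (Eq (Eq Nat 1 1) (refl Nat 1) (refl Nat 1)))
type:
  Vec (Eq (Eq Nat 1 1) (refl Nat 1) (refl Nat 1)) 1
normal-order step count: 0
already normal: yes


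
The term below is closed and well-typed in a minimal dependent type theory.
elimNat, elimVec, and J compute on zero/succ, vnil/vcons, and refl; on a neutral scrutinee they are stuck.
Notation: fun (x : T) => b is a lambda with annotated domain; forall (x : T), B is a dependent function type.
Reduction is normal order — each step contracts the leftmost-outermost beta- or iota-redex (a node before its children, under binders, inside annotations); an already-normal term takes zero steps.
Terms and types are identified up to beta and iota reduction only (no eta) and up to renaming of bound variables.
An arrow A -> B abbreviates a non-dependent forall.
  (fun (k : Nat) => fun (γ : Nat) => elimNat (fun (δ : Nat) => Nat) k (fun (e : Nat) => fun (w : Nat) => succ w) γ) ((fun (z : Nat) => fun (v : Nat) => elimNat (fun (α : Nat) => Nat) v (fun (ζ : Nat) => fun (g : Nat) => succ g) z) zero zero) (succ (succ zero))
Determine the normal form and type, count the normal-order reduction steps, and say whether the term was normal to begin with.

resulting normal form:
  succ (succ zero)
inferred type:
  Nat
reduction steps (normal order): 12
already normal: no
first redex: a beta-redex


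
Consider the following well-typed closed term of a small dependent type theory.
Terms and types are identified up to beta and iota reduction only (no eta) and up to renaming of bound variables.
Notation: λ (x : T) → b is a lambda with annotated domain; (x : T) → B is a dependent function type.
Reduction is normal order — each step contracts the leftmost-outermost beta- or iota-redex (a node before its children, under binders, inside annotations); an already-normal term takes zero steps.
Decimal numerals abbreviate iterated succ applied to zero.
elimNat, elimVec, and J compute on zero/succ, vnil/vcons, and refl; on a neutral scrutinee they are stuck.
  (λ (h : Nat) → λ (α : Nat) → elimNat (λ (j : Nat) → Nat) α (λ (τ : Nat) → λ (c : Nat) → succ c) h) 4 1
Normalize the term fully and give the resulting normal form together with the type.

reduced normal form:
  5
the term's type:
  Nat


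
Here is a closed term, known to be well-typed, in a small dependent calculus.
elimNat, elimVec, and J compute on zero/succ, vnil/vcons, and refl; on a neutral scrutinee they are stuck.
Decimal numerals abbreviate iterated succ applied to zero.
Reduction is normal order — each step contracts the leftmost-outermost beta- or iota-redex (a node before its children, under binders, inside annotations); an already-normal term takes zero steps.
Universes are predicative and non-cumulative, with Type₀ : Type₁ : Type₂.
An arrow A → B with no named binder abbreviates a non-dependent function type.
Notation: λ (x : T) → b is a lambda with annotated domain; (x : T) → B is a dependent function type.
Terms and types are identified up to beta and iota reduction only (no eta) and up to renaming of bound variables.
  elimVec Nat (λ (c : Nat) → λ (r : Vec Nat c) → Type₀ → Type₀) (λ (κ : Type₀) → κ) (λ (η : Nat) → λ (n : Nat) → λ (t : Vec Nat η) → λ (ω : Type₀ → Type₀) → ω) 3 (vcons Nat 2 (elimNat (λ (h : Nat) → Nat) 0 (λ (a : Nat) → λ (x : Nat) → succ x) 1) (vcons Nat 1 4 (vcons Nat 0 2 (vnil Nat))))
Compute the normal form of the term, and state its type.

resulting normal form:
  λ (c : Type₀) → c
inferred type:
  Type₀ → Type₀
observation: the term reaches its normal form after 16 normal-order steps.


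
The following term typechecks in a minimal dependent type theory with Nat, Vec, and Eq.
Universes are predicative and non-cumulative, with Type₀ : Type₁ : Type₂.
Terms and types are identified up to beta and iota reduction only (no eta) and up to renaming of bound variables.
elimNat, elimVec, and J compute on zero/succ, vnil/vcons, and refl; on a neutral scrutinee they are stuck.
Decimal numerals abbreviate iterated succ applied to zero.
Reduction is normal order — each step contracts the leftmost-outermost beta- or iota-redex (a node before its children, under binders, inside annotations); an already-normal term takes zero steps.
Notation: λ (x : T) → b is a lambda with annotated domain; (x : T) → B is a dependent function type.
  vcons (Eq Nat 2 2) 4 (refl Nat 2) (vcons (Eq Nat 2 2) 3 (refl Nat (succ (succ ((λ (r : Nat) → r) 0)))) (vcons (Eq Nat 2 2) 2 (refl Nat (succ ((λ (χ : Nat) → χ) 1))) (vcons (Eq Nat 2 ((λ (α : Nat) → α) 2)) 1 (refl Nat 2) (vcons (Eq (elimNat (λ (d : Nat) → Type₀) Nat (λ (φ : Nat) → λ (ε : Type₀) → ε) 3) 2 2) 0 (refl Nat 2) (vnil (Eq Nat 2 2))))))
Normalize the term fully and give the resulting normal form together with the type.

resulting normal form:
  vcons (Eq Nat 2 2) 4 (refl Nat 2) (vcons (Eq Nat 2 2) 3 (refl Nat 2) (vcons (Eq Nat 2 2) 2 (refl Nat 2) (vcons (Eq Nat 2 2) 1 (refl Nat 2) (vcons (Eq Nat 2 2) 0 (refl Nat 2) (vnil (Eq Nat 2 2))))))
inferred type:
  Vec (Eq Nat 2 2) 5


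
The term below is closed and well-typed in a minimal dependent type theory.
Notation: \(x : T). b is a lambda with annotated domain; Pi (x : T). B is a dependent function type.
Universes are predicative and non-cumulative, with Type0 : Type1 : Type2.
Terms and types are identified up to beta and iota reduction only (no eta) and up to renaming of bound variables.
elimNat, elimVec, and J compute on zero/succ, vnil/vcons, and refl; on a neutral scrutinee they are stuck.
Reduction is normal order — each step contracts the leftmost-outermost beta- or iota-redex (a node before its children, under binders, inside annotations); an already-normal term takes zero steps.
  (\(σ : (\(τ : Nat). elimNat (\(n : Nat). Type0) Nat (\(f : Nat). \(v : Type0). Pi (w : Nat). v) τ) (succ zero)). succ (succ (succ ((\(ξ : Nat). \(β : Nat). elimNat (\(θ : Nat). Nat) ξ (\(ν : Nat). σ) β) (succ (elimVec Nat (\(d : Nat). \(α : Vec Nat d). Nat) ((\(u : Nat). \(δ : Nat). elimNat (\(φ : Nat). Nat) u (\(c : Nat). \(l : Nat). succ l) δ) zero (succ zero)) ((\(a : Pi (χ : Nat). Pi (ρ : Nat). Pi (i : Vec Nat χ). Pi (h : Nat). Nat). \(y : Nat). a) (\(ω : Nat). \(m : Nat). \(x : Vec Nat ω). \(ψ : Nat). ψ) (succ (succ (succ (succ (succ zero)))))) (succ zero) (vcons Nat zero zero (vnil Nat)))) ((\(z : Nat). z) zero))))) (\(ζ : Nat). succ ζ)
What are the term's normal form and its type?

resulting normal form:
  succ (succ (succ (succ (succ zero))))
type:
  Nat


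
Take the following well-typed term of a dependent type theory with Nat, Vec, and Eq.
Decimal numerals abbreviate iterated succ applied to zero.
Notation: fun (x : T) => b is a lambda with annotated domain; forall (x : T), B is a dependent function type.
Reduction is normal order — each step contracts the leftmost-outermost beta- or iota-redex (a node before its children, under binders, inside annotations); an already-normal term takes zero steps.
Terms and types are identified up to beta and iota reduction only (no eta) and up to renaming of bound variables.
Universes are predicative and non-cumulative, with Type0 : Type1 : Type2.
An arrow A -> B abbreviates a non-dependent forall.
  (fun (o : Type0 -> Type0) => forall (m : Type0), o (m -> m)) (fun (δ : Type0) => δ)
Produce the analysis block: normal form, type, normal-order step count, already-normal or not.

reduced normal form:
  forall (o : Type0), o -> o
inferred type:
  Type1
normal-order step count: 2
started in normal form: no
first contracted redex: a beta-redex


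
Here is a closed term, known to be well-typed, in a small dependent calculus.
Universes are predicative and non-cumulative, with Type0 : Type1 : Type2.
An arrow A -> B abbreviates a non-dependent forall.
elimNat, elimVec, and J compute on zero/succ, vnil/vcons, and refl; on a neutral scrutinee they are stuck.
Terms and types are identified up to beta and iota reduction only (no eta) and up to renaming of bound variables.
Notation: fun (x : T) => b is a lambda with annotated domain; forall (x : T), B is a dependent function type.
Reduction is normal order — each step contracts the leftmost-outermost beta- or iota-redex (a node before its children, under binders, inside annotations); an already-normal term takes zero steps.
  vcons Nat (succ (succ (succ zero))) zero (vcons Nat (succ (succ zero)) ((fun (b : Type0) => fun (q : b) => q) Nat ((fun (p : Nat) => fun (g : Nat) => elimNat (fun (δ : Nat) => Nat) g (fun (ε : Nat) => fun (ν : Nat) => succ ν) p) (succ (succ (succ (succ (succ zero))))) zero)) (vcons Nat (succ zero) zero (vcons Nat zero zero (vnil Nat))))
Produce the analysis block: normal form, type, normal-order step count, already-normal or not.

reduced normal form:
  vcons Nat (succ (succ (succ zero))) zero (vcons Nat (succ (succ zero)) (succ (succ (succ (succ (succ zero))))) (vcons Nat (succ zero) zero (vcons Nat zero zero (vnil Nat))))
inferred type:
  Vec Nat (succ (succ (succ (succ zero))))
reduction steps (normal order): 20
already normal: no
first redex: a beta-redex


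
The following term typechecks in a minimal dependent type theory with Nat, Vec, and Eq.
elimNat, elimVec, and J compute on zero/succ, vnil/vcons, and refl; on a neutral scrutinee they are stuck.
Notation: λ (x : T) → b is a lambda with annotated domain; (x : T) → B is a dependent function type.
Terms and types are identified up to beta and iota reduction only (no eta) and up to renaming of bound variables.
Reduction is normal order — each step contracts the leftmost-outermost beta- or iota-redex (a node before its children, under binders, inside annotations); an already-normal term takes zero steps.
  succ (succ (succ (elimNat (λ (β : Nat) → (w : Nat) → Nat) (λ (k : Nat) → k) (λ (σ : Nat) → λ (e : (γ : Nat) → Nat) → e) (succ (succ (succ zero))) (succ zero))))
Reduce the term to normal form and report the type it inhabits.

resulting normal form:
  succ (succ (succ (succ zero)))
type:
  Nat


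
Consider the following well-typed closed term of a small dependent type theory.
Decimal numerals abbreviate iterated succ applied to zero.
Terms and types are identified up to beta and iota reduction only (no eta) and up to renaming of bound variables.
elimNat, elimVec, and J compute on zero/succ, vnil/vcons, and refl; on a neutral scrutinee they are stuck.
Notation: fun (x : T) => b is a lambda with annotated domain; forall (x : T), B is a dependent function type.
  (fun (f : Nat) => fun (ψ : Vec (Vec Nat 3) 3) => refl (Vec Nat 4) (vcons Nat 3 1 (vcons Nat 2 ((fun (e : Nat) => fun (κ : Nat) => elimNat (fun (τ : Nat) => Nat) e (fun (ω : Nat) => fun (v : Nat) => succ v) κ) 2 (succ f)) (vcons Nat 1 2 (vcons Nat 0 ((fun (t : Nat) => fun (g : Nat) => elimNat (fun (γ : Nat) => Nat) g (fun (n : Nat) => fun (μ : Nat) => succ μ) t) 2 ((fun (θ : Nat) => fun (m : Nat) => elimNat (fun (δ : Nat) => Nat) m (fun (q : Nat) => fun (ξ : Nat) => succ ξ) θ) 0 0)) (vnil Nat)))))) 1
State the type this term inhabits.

type:
  forall (f : Vec (Vec Nat 3) 3), Eq (Vec Nat 4) (vcons Nat 3 1 (vcons Nat 2 4 (vcons Nat 1 2 (vcons Nat 0 2 (vnil Nat))))) (vcons Nat 3 1 (vcons Nat 2 4 (vcons Nat 1 2 (vcons Nat 0 2 (vnil Nat)))))


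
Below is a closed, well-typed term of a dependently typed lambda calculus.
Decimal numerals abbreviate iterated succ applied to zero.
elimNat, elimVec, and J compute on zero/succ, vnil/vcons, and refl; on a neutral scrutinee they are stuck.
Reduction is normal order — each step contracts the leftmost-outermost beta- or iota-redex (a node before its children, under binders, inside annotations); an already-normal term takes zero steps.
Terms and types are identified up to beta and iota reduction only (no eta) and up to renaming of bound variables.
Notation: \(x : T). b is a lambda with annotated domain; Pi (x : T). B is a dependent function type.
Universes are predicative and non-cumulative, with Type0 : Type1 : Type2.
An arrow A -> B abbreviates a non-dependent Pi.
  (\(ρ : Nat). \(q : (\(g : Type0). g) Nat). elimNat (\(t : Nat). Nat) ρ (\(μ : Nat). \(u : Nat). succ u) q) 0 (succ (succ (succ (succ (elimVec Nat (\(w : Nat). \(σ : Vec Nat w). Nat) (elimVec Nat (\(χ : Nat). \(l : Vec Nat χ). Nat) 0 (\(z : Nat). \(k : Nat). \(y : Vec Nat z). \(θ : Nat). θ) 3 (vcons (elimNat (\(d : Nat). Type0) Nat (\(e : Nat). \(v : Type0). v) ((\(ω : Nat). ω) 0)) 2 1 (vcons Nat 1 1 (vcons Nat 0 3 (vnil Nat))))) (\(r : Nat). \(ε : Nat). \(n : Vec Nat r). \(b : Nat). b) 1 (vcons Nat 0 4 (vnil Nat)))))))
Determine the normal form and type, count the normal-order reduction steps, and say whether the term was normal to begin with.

reduced normal form:
  4
the term's type:
  Nat
steps to reach normal form (normal order): 37
started in normal form: no
first contracted redex: a beta-redex


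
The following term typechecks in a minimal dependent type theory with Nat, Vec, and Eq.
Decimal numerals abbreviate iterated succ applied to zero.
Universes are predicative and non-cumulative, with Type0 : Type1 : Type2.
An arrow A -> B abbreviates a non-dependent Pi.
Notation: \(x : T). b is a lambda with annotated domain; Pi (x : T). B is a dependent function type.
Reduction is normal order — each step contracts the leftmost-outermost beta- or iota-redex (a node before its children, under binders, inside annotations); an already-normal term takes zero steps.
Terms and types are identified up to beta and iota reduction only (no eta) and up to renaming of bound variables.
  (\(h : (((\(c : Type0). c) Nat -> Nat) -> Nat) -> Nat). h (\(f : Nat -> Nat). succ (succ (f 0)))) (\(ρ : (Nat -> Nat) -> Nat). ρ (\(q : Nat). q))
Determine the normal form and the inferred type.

resulting normal form:
  2
type:
  Nat
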